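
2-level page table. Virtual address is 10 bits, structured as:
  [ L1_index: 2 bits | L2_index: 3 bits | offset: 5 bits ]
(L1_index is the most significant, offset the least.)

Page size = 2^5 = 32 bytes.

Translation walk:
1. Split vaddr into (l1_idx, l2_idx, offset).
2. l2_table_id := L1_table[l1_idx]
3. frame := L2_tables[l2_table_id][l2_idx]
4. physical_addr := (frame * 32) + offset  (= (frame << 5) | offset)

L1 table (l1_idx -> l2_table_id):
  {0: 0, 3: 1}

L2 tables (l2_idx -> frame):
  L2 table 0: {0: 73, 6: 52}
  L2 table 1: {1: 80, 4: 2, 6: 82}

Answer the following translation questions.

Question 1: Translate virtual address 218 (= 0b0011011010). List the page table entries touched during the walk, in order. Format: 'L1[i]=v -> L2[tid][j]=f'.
vaddr = 218 = 0b0011011010
Split: l1_idx=0, l2_idx=6, offset=26

Answer: L1[0]=0 -> L2[0][6]=52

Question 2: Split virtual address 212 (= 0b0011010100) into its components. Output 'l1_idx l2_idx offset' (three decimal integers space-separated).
Answer: 0 6 20

Derivation:
vaddr = 212 = 0b0011010100
  top 2 bits -> l1_idx = 0
  next 3 bits -> l2_idx = 6
  bottom 5 bits -> offset = 20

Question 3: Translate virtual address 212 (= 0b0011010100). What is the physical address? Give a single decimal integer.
vaddr = 212 = 0b0011010100
Split: l1_idx=0, l2_idx=6, offset=20
L1[0] = 0
L2[0][6] = 52
paddr = 52 * 32 + 20 = 1684

Answer: 1684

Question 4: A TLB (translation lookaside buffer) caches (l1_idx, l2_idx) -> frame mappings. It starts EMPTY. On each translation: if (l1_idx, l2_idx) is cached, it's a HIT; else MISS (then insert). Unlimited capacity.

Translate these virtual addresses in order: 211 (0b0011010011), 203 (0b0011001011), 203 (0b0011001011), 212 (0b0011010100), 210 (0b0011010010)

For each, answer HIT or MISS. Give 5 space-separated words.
vaddr=211: (0,6) not in TLB -> MISS, insert
vaddr=203: (0,6) in TLB -> HIT
vaddr=203: (0,6) in TLB -> HIT
vaddr=212: (0,6) in TLB -> HIT
vaddr=210: (0,6) in TLB -> HIT

Answer: MISS HIT HIT HIT HIT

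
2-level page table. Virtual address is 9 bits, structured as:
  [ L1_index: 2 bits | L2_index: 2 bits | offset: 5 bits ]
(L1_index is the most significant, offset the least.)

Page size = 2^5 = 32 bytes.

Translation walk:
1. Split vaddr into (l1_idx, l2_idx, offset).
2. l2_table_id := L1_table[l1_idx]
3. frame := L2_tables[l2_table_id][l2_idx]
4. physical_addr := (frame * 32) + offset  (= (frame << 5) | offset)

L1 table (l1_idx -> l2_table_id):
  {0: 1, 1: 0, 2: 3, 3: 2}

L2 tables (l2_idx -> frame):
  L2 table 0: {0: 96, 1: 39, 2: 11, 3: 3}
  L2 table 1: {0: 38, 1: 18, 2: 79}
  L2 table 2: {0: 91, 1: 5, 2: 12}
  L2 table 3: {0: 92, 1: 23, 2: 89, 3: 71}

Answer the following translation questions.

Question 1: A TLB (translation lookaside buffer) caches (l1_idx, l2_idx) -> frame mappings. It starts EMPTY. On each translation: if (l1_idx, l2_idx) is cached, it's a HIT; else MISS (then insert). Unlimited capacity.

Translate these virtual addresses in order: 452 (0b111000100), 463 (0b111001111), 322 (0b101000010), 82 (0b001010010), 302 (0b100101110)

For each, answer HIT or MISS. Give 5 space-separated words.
vaddr=452: (3,2) not in TLB -> MISS, insert
vaddr=463: (3,2) in TLB -> HIT
vaddr=322: (2,2) not in TLB -> MISS, insert
vaddr=82: (0,2) not in TLB -> MISS, insert
vaddr=302: (2,1) not in TLB -> MISS, insert

Answer: MISS HIT MISS MISS MISS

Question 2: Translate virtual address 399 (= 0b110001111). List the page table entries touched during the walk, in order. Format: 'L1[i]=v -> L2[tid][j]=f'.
Answer: L1[3]=2 -> L2[2][0]=91

Derivation:
vaddr = 399 = 0b110001111
Split: l1_idx=3, l2_idx=0, offset=15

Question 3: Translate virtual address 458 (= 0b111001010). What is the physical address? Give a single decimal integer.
Answer: 394

Derivation:
vaddr = 458 = 0b111001010
Split: l1_idx=3, l2_idx=2, offset=10
L1[3] = 2
L2[2][2] = 12
paddr = 12 * 32 + 10 = 394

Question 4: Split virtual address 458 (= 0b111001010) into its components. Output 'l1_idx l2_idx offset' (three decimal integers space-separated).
vaddr = 458 = 0b111001010
  top 2 bits -> l1_idx = 3
  next 2 bits -> l2_idx = 2
  bottom 5 bits -> offset = 10

Answer: 3 2 10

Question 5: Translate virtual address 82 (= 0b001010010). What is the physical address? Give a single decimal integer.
vaddr = 82 = 0b001010010
Split: l1_idx=0, l2_idx=2, offset=18
L1[0] = 1
L2[1][2] = 79
paddr = 79 * 32 + 18 = 2546

Answer: 2546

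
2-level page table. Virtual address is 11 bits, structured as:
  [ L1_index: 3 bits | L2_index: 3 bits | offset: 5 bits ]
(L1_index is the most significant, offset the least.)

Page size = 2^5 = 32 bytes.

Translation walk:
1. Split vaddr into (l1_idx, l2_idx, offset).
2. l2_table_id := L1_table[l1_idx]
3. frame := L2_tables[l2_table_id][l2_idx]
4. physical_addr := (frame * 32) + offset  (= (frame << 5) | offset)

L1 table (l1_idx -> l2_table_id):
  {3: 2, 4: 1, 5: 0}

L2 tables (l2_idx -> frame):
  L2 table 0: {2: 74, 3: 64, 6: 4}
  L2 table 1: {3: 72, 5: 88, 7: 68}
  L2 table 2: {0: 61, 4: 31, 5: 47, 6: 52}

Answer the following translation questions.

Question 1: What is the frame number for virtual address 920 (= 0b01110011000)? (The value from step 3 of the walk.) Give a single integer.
Answer: 31

Derivation:
vaddr = 920: l1_idx=3, l2_idx=4
L1[3] = 2; L2[2][4] = 31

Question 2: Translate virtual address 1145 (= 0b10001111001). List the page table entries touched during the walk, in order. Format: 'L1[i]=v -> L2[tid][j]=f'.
vaddr = 1145 = 0b10001111001
Split: l1_idx=4, l2_idx=3, offset=25

Answer: L1[4]=1 -> L2[1][3]=72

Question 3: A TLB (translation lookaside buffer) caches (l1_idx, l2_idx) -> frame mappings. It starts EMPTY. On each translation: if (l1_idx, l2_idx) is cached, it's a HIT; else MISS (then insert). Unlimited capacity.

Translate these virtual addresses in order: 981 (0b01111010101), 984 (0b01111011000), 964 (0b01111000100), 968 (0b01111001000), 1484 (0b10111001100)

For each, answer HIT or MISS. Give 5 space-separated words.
Answer: MISS HIT HIT HIT MISS

Derivation:
vaddr=981: (3,6) not in TLB -> MISS, insert
vaddr=984: (3,6) in TLB -> HIT
vaddr=964: (3,6) in TLB -> HIT
vaddr=968: (3,6) in TLB -> HIT
vaddr=1484: (5,6) not in TLB -> MISS, insert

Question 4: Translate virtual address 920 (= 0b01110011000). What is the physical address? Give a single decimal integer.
Answer: 1016

Derivation:
vaddr = 920 = 0b01110011000
Split: l1_idx=3, l2_idx=4, offset=24
L1[3] = 2
L2[2][4] = 31
paddr = 31 * 32 + 24 = 1016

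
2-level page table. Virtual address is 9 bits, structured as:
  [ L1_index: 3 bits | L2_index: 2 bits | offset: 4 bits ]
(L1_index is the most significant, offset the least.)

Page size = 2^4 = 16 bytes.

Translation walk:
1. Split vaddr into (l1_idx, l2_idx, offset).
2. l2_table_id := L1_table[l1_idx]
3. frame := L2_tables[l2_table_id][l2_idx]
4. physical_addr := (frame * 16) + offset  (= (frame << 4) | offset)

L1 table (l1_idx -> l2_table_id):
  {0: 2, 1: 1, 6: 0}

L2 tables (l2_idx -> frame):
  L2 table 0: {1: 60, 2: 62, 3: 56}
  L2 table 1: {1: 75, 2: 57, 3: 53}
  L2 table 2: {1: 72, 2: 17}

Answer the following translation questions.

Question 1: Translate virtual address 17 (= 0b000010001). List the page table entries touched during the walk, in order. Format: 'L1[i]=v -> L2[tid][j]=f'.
Answer: L1[0]=2 -> L2[2][1]=72

Derivation:
vaddr = 17 = 0b000010001
Split: l1_idx=0, l2_idx=1, offset=1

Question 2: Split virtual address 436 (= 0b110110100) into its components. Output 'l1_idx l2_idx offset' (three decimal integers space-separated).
Answer: 6 3 4

Derivation:
vaddr = 436 = 0b110110100
  top 3 bits -> l1_idx = 6
  next 2 bits -> l2_idx = 3
  bottom 4 bits -> offset = 4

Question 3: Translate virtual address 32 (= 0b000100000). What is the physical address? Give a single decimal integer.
vaddr = 32 = 0b000100000
Split: l1_idx=0, l2_idx=2, offset=0
L1[0] = 2
L2[2][2] = 17
paddr = 17 * 16 + 0 = 272

Answer: 272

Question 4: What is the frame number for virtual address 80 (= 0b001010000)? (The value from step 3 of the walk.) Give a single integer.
Answer: 75

Derivation:
vaddr = 80: l1_idx=1, l2_idx=1
L1[1] = 1; L2[1][1] = 75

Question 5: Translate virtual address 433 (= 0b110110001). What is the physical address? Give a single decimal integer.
vaddr = 433 = 0b110110001
Split: l1_idx=6, l2_idx=3, offset=1
L1[6] = 0
L2[0][3] = 56
paddr = 56 * 16 + 1 = 897

Answer: 897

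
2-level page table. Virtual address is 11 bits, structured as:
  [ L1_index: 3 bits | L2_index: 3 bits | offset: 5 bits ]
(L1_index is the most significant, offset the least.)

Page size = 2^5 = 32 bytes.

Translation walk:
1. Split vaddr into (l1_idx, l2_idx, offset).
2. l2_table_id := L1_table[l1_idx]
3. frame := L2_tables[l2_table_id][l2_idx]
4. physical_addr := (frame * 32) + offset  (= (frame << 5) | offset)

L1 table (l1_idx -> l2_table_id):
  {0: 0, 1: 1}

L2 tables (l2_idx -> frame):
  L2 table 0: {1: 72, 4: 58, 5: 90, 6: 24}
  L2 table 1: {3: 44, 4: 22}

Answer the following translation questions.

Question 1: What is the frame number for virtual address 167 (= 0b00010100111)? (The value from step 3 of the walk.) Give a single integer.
vaddr = 167: l1_idx=0, l2_idx=5
L1[0] = 0; L2[0][5] = 90

Answer: 90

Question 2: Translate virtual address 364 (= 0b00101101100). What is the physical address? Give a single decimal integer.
Answer: 1420

Derivation:
vaddr = 364 = 0b00101101100
Split: l1_idx=1, l2_idx=3, offset=12
L1[1] = 1
L2[1][3] = 44
paddr = 44 * 32 + 12 = 1420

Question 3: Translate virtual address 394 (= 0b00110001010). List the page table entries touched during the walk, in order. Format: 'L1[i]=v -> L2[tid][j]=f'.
vaddr = 394 = 0b00110001010
Split: l1_idx=1, l2_idx=4, offset=10

Answer: L1[1]=1 -> L2[1][4]=22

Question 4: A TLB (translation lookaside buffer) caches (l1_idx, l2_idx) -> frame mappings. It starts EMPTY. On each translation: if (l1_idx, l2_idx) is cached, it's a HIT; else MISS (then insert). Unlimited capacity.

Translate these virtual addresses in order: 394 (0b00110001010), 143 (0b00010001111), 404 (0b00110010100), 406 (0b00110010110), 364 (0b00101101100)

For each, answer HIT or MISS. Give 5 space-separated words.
Answer: MISS MISS HIT HIT MISS

Derivation:
vaddr=394: (1,4) not in TLB -> MISS, insert
vaddr=143: (0,4) not in TLB -> MISS, insert
vaddr=404: (1,4) in TLB -> HIT
vaddr=406: (1,4) in TLB -> HIT
vaddr=364: (1,3) not in TLB -> MISS, insert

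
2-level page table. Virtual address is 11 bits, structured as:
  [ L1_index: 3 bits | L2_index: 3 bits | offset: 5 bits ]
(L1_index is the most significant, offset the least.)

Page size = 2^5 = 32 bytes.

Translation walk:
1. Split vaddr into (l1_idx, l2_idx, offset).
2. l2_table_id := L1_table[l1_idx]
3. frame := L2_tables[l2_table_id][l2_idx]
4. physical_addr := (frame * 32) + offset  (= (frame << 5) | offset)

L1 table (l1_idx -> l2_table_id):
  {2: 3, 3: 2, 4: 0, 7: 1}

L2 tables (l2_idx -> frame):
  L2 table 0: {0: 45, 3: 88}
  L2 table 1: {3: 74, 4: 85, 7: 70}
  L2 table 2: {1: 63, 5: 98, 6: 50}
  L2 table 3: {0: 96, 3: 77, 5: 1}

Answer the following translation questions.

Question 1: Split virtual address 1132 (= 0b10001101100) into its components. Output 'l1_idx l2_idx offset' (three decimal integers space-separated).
vaddr = 1132 = 0b10001101100
  top 3 bits -> l1_idx = 4
  next 3 bits -> l2_idx = 3
  bottom 5 bits -> offset = 12

Answer: 4 3 12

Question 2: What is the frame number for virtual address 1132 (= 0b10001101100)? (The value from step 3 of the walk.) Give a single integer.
vaddr = 1132: l1_idx=4, l2_idx=3
L1[4] = 0; L2[0][3] = 88

Answer: 88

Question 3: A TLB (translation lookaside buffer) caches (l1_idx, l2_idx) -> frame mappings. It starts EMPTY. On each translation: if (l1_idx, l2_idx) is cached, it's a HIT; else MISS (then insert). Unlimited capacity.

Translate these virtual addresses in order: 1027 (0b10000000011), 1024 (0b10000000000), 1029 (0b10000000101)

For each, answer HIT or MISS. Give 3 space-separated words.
vaddr=1027: (4,0) not in TLB -> MISS, insert
vaddr=1024: (4,0) in TLB -> HIT
vaddr=1029: (4,0) in TLB -> HIT

Answer: MISS HIT HIT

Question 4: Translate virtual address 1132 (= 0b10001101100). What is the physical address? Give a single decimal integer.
Answer: 2828

Derivation:
vaddr = 1132 = 0b10001101100
Split: l1_idx=4, l2_idx=3, offset=12
L1[4] = 0
L2[0][3] = 88
paddr = 88 * 32 + 12 = 2828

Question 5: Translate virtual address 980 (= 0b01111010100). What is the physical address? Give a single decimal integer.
vaddr = 980 = 0b01111010100
Split: l1_idx=3, l2_idx=6, offset=20
L1[3] = 2
L2[2][6] = 50
paddr = 50 * 32 + 20 = 1620

Answer: 1620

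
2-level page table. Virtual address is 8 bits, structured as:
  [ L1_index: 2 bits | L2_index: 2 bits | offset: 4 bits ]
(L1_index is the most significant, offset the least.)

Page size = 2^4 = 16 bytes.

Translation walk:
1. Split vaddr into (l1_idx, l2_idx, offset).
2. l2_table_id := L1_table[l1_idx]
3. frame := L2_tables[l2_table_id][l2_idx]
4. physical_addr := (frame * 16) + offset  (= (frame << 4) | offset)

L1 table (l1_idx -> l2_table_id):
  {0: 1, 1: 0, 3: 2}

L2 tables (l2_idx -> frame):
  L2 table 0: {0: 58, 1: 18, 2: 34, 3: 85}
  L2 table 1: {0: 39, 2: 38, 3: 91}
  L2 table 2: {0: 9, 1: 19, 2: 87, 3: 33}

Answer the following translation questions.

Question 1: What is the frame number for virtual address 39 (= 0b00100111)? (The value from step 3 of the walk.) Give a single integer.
Answer: 38

Derivation:
vaddr = 39: l1_idx=0, l2_idx=2
L1[0] = 1; L2[1][2] = 38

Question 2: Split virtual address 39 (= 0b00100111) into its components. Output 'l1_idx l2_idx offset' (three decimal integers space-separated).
vaddr = 39 = 0b00100111
  top 2 bits -> l1_idx = 0
  next 2 bits -> l2_idx = 2
  bottom 4 bits -> offset = 7

Answer: 0 2 7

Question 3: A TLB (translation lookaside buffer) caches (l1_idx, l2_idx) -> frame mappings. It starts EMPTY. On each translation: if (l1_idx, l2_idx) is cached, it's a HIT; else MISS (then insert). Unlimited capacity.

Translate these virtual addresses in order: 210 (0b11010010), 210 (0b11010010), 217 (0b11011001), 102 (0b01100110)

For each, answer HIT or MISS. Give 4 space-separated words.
vaddr=210: (3,1) not in TLB -> MISS, insert
vaddr=210: (3,1) in TLB -> HIT
vaddr=217: (3,1) in TLB -> HIT
vaddr=102: (1,2) not in TLB -> MISS, insert

Answer: MISS HIT HIT MISS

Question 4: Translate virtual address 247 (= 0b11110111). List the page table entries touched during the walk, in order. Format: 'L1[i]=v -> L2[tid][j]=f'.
vaddr = 247 = 0b11110111
Split: l1_idx=3, l2_idx=3, offset=7

Answer: L1[3]=2 -> L2[2][3]=33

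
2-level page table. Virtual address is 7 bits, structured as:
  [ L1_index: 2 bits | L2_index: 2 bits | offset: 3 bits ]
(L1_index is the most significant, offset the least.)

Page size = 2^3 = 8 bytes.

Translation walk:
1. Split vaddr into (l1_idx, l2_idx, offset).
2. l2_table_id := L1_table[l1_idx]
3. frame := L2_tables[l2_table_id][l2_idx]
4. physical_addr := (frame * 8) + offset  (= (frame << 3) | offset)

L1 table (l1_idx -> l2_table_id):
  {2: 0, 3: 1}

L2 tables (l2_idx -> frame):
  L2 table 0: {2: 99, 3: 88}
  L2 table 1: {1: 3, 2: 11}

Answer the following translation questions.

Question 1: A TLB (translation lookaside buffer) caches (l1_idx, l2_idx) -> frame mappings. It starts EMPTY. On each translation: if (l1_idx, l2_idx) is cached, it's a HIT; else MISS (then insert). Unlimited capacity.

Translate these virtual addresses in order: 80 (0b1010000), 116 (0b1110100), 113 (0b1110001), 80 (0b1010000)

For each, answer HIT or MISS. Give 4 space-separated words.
Answer: MISS MISS HIT HIT

Derivation:
vaddr=80: (2,2) not in TLB -> MISS, insert
vaddr=116: (3,2) not in TLB -> MISS, insert
vaddr=113: (3,2) in TLB -> HIT
vaddr=80: (2,2) in TLB -> HIT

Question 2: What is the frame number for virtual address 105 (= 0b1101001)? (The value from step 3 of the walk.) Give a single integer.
Answer: 3

Derivation:
vaddr = 105: l1_idx=3, l2_idx=1
L1[3] = 1; L2[1][1] = 3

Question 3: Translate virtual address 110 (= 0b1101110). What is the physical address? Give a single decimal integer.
vaddr = 110 = 0b1101110
Split: l1_idx=3, l2_idx=1, offset=6
L1[3] = 1
L2[1][1] = 3
paddr = 3 * 8 + 6 = 30

Answer: 30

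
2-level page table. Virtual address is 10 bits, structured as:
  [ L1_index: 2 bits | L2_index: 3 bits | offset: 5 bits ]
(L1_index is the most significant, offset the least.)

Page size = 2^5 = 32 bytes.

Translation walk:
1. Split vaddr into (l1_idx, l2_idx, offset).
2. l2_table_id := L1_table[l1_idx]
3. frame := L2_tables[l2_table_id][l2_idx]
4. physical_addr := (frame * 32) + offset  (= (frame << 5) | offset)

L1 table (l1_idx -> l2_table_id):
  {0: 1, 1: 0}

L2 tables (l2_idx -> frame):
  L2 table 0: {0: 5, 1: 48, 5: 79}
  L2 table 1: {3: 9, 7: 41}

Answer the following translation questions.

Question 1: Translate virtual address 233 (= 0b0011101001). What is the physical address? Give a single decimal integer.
vaddr = 233 = 0b0011101001
Split: l1_idx=0, l2_idx=7, offset=9
L1[0] = 1
L2[1][7] = 41
paddr = 41 * 32 + 9 = 1321

Answer: 1321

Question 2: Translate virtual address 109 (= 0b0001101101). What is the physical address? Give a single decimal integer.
vaddr = 109 = 0b0001101101
Split: l1_idx=0, l2_idx=3, offset=13
L1[0] = 1
L2[1][3] = 9
paddr = 9 * 32 + 13 = 301

Answer: 301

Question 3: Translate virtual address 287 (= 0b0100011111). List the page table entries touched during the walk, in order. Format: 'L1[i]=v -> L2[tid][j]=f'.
vaddr = 287 = 0b0100011111
Split: l1_idx=1, l2_idx=0, offset=31

Answer: L1[1]=0 -> L2[0][0]=5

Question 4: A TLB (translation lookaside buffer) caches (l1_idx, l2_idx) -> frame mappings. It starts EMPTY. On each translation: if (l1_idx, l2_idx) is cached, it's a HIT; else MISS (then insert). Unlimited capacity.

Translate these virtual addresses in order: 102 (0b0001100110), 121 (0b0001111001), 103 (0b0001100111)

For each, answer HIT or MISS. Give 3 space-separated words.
Answer: MISS HIT HIT

Derivation:
vaddr=102: (0,3) not in TLB -> MISS, insert
vaddr=121: (0,3) in TLB -> HIT
vaddr=103: (0,3) in TLB -> HIT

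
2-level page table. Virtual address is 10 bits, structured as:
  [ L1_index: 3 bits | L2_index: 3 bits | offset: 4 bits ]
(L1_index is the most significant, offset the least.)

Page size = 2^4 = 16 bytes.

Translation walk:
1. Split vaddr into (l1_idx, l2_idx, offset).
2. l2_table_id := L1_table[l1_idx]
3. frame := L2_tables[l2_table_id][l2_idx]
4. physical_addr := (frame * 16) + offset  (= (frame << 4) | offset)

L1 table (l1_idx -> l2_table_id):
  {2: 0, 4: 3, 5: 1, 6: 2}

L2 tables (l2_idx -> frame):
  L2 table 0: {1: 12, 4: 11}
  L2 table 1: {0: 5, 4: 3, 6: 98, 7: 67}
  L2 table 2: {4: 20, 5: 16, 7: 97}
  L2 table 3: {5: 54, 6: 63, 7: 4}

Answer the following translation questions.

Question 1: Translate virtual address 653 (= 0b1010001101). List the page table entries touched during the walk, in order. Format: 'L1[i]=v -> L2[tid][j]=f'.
Answer: L1[5]=1 -> L2[1][0]=5

Derivation:
vaddr = 653 = 0b1010001101
Split: l1_idx=5, l2_idx=0, offset=13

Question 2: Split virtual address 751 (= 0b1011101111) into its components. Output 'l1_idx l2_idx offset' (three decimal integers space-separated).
Answer: 5 6 15

Derivation:
vaddr = 751 = 0b1011101111
  top 3 bits -> l1_idx = 5
  next 3 bits -> l2_idx = 6
  bottom 4 bits -> offset = 15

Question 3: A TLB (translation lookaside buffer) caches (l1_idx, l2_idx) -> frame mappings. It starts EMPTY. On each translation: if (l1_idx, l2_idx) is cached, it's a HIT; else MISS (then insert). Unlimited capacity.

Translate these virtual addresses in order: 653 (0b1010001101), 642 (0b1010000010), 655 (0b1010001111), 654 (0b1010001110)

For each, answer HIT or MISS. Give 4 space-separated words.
Answer: MISS HIT HIT HIT

Derivation:
vaddr=653: (5,0) not in TLB -> MISS, insert
vaddr=642: (5,0) in TLB -> HIT
vaddr=655: (5,0) in TLB -> HIT
vaddr=654: (5,0) in TLB -> HIT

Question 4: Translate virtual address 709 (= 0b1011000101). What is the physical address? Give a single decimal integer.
vaddr = 709 = 0b1011000101
Split: l1_idx=5, l2_idx=4, offset=5
L1[5] = 1
L2[1][4] = 3
paddr = 3 * 16 + 5 = 53

Answer: 53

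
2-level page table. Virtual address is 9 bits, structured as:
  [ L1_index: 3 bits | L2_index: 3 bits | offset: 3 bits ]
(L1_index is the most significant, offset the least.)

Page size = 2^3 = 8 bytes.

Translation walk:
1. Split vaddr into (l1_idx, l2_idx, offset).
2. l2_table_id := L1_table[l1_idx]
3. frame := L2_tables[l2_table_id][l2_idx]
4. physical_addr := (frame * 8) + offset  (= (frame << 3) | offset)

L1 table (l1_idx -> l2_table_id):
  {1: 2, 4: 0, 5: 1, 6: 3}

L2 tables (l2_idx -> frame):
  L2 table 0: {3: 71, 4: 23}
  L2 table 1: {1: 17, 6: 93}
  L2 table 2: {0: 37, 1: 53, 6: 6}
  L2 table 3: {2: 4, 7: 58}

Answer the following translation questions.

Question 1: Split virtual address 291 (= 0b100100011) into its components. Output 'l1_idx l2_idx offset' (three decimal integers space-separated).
Answer: 4 4 3

Derivation:
vaddr = 291 = 0b100100011
  top 3 bits -> l1_idx = 4
  next 3 bits -> l2_idx = 4
  bottom 3 bits -> offset = 3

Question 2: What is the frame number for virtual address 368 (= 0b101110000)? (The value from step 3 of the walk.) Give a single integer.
Answer: 93

Derivation:
vaddr = 368: l1_idx=5, l2_idx=6
L1[5] = 1; L2[1][6] = 93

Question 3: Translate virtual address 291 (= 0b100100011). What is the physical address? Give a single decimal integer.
Answer: 187

Derivation:
vaddr = 291 = 0b100100011
Split: l1_idx=4, l2_idx=4, offset=3
L1[4] = 0
L2[0][4] = 23
paddr = 23 * 8 + 3 = 187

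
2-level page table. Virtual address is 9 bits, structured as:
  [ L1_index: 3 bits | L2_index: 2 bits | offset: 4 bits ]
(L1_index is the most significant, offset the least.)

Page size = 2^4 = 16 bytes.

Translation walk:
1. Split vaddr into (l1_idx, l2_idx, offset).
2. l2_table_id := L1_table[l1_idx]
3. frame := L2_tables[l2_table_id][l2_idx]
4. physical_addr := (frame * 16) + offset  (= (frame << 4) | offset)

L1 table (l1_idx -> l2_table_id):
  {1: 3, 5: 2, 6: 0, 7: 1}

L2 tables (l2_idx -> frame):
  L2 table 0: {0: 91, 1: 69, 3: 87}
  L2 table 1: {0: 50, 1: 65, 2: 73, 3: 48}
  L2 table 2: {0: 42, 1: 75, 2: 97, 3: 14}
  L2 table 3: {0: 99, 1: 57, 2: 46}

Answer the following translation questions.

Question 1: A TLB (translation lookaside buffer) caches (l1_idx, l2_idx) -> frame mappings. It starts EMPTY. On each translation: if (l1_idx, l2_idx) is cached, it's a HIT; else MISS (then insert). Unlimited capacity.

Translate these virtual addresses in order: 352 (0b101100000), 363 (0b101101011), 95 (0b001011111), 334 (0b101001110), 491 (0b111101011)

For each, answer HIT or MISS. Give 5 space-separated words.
Answer: MISS HIT MISS MISS MISS

Derivation:
vaddr=352: (5,2) not in TLB -> MISS, insert
vaddr=363: (5,2) in TLB -> HIT
vaddr=95: (1,1) not in TLB -> MISS, insert
vaddr=334: (5,0) not in TLB -> MISS, insert
vaddr=491: (7,2) not in TLB -> MISS, insert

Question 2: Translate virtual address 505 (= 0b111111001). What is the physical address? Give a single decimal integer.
vaddr = 505 = 0b111111001
Split: l1_idx=7, l2_idx=3, offset=9
L1[7] = 1
L2[1][3] = 48
paddr = 48 * 16 + 9 = 777

Answer: 777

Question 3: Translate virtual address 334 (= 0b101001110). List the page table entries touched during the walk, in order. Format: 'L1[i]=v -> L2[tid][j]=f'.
Answer: L1[5]=2 -> L2[2][0]=42

Derivation:
vaddr = 334 = 0b101001110
Split: l1_idx=5, l2_idx=0, offset=14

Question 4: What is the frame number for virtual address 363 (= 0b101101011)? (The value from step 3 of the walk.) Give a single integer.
Answer: 97

Derivation:
vaddr = 363: l1_idx=5, l2_idx=2
L1[5] = 2; L2[2][2] = 97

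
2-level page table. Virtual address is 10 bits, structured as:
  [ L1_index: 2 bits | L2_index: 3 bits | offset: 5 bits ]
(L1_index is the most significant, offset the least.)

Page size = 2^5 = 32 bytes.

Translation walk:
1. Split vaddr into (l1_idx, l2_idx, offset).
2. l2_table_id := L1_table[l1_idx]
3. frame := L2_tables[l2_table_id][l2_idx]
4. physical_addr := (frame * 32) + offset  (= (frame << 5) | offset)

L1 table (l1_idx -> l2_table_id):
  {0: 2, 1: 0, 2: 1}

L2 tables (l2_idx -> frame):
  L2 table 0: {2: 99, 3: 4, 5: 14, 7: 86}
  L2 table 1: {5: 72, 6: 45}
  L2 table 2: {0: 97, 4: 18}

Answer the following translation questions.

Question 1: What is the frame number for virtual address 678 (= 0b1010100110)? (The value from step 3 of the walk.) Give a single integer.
Answer: 72

Derivation:
vaddr = 678: l1_idx=2, l2_idx=5
L1[2] = 1; L2[1][5] = 72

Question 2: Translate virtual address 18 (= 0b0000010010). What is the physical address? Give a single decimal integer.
Answer: 3122

Derivation:
vaddr = 18 = 0b0000010010
Split: l1_idx=0, l2_idx=0, offset=18
L1[0] = 2
L2[2][0] = 97
paddr = 97 * 32 + 18 = 3122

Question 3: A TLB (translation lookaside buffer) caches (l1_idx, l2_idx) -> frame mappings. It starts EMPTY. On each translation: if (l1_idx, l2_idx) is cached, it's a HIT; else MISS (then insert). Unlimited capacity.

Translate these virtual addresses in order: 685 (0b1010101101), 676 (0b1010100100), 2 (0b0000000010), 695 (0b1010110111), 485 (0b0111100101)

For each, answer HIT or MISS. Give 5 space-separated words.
vaddr=685: (2,5) not in TLB -> MISS, insert
vaddr=676: (2,5) in TLB -> HIT
vaddr=2: (0,0) not in TLB -> MISS, insert
vaddr=695: (2,5) in TLB -> HIT
vaddr=485: (1,7) not in TLB -> MISS, insert

Answer: MISS HIT MISS HIT MISS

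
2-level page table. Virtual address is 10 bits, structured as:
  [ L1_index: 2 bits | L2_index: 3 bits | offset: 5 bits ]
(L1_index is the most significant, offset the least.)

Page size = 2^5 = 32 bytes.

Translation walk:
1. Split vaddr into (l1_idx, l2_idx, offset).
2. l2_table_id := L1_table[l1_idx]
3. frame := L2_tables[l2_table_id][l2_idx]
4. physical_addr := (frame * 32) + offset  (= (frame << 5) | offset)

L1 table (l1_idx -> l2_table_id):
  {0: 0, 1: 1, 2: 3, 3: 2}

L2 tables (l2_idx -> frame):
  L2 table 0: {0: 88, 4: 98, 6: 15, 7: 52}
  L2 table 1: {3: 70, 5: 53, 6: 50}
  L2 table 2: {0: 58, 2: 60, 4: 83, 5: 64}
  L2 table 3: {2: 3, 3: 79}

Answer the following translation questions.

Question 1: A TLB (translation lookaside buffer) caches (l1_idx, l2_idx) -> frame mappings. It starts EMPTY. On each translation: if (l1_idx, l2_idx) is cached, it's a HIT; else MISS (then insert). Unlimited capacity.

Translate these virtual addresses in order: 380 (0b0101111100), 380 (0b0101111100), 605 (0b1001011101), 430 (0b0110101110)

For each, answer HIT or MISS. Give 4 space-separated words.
vaddr=380: (1,3) not in TLB -> MISS, insert
vaddr=380: (1,3) in TLB -> HIT
vaddr=605: (2,2) not in TLB -> MISS, insert
vaddr=430: (1,5) not in TLB -> MISS, insert

Answer: MISS HIT MISS MISS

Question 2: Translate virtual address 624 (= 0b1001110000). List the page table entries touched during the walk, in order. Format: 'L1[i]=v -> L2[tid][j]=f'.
vaddr = 624 = 0b1001110000
Split: l1_idx=2, l2_idx=3, offset=16

Answer: L1[2]=3 -> L2[3][3]=79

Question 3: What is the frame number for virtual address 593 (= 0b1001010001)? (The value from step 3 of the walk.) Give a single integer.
Answer: 3

Derivation:
vaddr = 593: l1_idx=2, l2_idx=2
L1[2] = 3; L2[3][2] = 3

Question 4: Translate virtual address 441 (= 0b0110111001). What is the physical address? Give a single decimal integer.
vaddr = 441 = 0b0110111001
Split: l1_idx=1, l2_idx=5, offset=25
L1[1] = 1
L2[1][5] = 53
paddr = 53 * 32 + 25 = 1721

Answer: 1721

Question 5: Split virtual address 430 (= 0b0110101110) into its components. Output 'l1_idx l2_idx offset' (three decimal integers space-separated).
vaddr = 430 = 0b0110101110
  top 2 bits -> l1_idx = 1
  next 3 bits -> l2_idx = 5
  bottom 5 bits -> offset = 14

Answer: 1 5 14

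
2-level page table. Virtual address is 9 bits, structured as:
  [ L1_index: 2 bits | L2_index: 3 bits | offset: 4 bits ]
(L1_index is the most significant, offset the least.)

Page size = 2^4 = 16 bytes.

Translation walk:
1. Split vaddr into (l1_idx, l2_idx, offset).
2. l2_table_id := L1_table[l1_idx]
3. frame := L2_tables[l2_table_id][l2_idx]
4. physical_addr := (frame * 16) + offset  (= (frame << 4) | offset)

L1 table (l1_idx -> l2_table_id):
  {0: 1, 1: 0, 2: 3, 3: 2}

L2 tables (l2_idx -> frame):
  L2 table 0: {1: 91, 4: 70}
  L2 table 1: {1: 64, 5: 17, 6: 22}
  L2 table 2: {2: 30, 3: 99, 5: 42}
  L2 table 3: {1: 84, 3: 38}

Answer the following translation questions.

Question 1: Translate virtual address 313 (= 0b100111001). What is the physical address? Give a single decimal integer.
vaddr = 313 = 0b100111001
Split: l1_idx=2, l2_idx=3, offset=9
L1[2] = 3
L2[3][3] = 38
paddr = 38 * 16 + 9 = 617

Answer: 617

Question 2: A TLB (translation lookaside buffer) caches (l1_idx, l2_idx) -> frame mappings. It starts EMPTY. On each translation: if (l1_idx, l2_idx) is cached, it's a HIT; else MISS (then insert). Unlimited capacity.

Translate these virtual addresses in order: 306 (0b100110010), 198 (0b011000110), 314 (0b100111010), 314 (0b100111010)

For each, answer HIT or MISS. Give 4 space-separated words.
Answer: MISS MISS HIT HIT

Derivation:
vaddr=306: (2,3) not in TLB -> MISS, insert
vaddr=198: (1,4) not in TLB -> MISS, insert
vaddr=314: (2,3) in TLB -> HIT
vaddr=314: (2,3) in TLB -> HIT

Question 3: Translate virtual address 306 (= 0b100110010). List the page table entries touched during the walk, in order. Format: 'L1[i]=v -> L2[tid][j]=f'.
Answer: L1[2]=3 -> L2[3][3]=38

Derivation:
vaddr = 306 = 0b100110010
Split: l1_idx=2, l2_idx=3, offset=2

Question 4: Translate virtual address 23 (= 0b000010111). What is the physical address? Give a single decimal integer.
Answer: 1031

Derivation:
vaddr = 23 = 0b000010111
Split: l1_idx=0, l2_idx=1, offset=7
L1[0] = 1
L2[1][1] = 64
paddr = 64 * 16 + 7 = 1031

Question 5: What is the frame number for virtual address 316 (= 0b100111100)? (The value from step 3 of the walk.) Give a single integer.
vaddr = 316: l1_idx=2, l2_idx=3
L1[2] = 3; L2[3][3] = 38

Answer: 38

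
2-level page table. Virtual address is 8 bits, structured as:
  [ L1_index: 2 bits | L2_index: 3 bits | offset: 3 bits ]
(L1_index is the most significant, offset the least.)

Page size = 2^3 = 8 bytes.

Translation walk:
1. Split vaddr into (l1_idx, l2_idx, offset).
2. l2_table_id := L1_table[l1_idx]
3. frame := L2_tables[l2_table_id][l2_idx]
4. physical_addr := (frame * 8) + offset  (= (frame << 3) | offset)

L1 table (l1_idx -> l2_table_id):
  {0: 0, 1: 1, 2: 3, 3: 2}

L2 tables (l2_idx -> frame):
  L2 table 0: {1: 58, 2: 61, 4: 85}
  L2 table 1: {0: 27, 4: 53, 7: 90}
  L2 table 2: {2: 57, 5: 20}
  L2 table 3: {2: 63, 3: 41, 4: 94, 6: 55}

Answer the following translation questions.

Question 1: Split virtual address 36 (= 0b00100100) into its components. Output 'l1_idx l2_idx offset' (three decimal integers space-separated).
Answer: 0 4 4

Derivation:
vaddr = 36 = 0b00100100
  top 2 bits -> l1_idx = 0
  next 3 bits -> l2_idx = 4
  bottom 3 bits -> offset = 4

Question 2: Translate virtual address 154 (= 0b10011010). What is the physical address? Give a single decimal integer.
vaddr = 154 = 0b10011010
Split: l1_idx=2, l2_idx=3, offset=2
L1[2] = 3
L2[3][3] = 41
paddr = 41 * 8 + 2 = 330

Answer: 330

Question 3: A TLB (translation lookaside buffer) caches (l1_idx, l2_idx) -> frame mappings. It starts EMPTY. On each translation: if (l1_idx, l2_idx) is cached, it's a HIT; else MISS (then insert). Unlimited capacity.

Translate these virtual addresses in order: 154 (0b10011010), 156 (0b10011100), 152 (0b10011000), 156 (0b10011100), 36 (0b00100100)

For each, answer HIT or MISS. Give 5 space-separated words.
vaddr=154: (2,3) not in TLB -> MISS, insert
vaddr=156: (2,3) in TLB -> HIT
vaddr=152: (2,3) in TLB -> HIT
vaddr=156: (2,3) in TLB -> HIT
vaddr=36: (0,4) not in TLB -> MISS, insert

Answer: MISS HIT HIT HIT MISS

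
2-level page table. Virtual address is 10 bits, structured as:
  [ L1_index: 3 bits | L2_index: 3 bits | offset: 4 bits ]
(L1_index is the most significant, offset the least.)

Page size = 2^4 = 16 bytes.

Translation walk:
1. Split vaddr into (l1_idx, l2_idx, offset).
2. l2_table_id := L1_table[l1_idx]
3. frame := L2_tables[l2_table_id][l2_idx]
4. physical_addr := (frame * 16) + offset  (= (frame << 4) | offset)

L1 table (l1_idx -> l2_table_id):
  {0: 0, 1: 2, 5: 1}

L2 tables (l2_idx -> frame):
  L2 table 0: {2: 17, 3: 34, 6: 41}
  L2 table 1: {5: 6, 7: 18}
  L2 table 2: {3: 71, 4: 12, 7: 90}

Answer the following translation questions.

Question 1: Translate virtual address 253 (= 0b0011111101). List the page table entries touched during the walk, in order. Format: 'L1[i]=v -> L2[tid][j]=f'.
Answer: L1[1]=2 -> L2[2][7]=90

Derivation:
vaddr = 253 = 0b0011111101
Split: l1_idx=1, l2_idx=7, offset=13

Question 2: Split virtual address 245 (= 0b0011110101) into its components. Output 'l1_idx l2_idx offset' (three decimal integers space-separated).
vaddr = 245 = 0b0011110101
  top 3 bits -> l1_idx = 1
  next 3 bits -> l2_idx = 7
  bottom 4 bits -> offset = 5

Answer: 1 7 5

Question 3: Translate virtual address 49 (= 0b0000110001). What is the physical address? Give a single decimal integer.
Answer: 545

Derivation:
vaddr = 49 = 0b0000110001
Split: l1_idx=0, l2_idx=3, offset=1
L1[0] = 0
L2[0][3] = 34
paddr = 34 * 16 + 1 = 545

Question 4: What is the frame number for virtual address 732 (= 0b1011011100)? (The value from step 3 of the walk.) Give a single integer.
Answer: 6

Derivation:
vaddr = 732: l1_idx=5, l2_idx=5
L1[5] = 1; L2[1][5] = 6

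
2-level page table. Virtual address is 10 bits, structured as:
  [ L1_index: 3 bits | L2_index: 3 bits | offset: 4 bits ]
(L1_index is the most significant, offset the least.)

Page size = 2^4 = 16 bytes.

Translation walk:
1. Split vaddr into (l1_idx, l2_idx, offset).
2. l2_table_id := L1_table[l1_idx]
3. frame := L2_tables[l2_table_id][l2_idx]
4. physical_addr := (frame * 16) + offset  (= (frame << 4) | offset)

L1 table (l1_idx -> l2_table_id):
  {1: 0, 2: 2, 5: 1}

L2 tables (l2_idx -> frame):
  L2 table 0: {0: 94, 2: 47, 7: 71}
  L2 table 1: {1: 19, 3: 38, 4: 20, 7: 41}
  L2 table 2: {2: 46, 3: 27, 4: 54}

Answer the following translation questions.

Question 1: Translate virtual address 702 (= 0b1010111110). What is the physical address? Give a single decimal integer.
vaddr = 702 = 0b1010111110
Split: l1_idx=5, l2_idx=3, offset=14
L1[5] = 1
L2[1][3] = 38
paddr = 38 * 16 + 14 = 622

Answer: 622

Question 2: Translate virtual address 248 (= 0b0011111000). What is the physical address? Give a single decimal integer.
Answer: 1144

Derivation:
vaddr = 248 = 0b0011111000
Split: l1_idx=1, l2_idx=7, offset=8
L1[1] = 0
L2[0][7] = 71
paddr = 71 * 16 + 8 = 1144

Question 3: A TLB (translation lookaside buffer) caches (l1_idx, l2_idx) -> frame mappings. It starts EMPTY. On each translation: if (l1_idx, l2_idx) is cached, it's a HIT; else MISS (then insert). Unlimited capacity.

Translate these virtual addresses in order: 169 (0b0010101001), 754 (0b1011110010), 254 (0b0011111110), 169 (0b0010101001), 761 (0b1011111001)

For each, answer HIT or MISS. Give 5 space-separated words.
Answer: MISS MISS MISS HIT HIT

Derivation:
vaddr=169: (1,2) not in TLB -> MISS, insert
vaddr=754: (5,7) not in TLB -> MISS, insert
vaddr=254: (1,7) not in TLB -> MISS, insert
vaddr=169: (1,2) in TLB -> HIT
vaddr=761: (5,7) in TLB -> HIT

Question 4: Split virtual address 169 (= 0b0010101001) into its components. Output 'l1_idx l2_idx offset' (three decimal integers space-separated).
Answer: 1 2 9

Derivation:
vaddr = 169 = 0b0010101001
  top 3 bits -> l1_idx = 1
  next 3 bits -> l2_idx = 2
  bottom 4 bits -> offset = 9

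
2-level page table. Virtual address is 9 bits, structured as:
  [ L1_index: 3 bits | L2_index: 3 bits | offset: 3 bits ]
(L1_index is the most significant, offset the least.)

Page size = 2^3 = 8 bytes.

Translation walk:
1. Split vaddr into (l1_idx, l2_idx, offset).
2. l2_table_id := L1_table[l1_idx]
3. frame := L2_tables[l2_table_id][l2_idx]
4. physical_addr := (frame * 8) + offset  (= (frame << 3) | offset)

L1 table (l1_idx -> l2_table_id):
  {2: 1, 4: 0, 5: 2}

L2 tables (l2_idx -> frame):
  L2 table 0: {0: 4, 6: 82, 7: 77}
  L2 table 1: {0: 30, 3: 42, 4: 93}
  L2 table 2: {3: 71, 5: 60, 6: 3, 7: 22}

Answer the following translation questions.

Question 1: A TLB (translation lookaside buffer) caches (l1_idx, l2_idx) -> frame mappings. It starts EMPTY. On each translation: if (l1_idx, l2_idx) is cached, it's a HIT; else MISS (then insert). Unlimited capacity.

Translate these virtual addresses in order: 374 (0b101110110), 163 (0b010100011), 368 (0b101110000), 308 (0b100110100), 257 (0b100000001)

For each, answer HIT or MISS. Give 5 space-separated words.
vaddr=374: (5,6) not in TLB -> MISS, insert
vaddr=163: (2,4) not in TLB -> MISS, insert
vaddr=368: (5,6) in TLB -> HIT
vaddr=308: (4,6) not in TLB -> MISS, insert
vaddr=257: (4,0) not in TLB -> MISS, insert

Answer: MISS MISS HIT MISS MISS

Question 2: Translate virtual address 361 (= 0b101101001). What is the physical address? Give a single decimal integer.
Answer: 481

Derivation:
vaddr = 361 = 0b101101001
Split: l1_idx=5, l2_idx=5, offset=1
L1[5] = 2
L2[2][5] = 60
paddr = 60 * 8 + 1 = 481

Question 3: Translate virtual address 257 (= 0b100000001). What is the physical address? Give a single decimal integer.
Answer: 33

Derivation:
vaddr = 257 = 0b100000001
Split: l1_idx=4, l2_idx=0, offset=1
L1[4] = 0
L2[0][0] = 4
paddr = 4 * 8 + 1 = 33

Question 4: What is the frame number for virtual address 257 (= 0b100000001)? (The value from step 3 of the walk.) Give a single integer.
Answer: 4

Derivation:
vaddr = 257: l1_idx=4, l2_idx=0
L1[4] = 0; L2[0][0] = 4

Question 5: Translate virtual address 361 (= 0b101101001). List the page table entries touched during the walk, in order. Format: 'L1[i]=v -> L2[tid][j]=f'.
vaddr = 361 = 0b101101001
Split: l1_idx=5, l2_idx=5, offset=1

Answer: L1[5]=2 -> L2[2][5]=60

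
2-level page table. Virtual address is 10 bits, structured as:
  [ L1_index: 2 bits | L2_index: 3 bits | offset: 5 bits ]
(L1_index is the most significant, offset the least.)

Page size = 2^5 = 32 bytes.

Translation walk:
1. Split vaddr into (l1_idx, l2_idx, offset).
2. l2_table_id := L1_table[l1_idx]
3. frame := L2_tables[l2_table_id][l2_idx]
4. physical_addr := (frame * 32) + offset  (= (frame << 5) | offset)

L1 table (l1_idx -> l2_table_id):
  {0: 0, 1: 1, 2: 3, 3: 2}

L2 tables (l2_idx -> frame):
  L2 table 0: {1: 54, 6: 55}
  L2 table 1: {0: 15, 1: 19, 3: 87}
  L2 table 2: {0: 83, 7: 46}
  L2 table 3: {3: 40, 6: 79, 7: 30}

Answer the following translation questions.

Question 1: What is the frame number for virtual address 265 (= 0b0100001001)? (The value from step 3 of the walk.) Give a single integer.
Answer: 15

Derivation:
vaddr = 265: l1_idx=1, l2_idx=0
L1[1] = 1; L2[1][0] = 15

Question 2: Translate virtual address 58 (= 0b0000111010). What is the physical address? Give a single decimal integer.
vaddr = 58 = 0b0000111010
Split: l1_idx=0, l2_idx=1, offset=26
L1[0] = 0
L2[0][1] = 54
paddr = 54 * 32 + 26 = 1754

Answer: 1754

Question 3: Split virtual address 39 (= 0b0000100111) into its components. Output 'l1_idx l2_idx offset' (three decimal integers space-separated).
Answer: 0 1 7

Derivation:
vaddr = 39 = 0b0000100111
  top 2 bits -> l1_idx = 0
  next 3 bits -> l2_idx = 1
  bottom 5 bits -> offset = 7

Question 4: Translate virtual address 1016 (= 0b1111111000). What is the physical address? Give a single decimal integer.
vaddr = 1016 = 0b1111111000
Split: l1_idx=3, l2_idx=7, offset=24
L1[3] = 2
L2[2][7] = 46
paddr = 46 * 32 + 24 = 1496

Answer: 1496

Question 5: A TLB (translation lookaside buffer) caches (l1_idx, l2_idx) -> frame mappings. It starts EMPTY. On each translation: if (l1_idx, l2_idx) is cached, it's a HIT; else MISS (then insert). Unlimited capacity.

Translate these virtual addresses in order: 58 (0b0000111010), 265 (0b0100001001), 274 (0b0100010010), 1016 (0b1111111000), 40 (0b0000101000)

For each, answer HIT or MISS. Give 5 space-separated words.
vaddr=58: (0,1) not in TLB -> MISS, insert
vaddr=265: (1,0) not in TLB -> MISS, insert
vaddr=274: (1,0) in TLB -> HIT
vaddr=1016: (3,7) not in TLB -> MISS, insert
vaddr=40: (0,1) in TLB -> HIT

Answer: MISS MISS HIT MISS HIT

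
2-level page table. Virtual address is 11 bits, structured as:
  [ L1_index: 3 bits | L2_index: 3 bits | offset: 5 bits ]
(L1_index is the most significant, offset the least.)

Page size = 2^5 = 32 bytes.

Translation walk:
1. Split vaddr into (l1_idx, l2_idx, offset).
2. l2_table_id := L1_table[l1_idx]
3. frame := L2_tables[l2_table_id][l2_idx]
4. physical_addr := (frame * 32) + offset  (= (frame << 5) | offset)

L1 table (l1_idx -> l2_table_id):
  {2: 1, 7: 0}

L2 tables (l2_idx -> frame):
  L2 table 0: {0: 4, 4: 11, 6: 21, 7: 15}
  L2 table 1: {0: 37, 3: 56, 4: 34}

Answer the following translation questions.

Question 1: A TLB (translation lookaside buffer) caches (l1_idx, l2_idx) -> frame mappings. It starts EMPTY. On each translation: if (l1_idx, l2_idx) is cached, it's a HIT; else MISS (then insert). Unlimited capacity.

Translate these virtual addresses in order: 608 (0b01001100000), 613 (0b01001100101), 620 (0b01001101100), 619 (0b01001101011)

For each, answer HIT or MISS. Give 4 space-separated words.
vaddr=608: (2,3) not in TLB -> MISS, insert
vaddr=613: (2,3) in TLB -> HIT
vaddr=620: (2,3) in TLB -> HIT
vaddr=619: (2,3) in TLB -> HIT

Answer: MISS HIT HIT HIT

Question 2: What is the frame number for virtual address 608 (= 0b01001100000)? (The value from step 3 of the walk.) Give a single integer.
Answer: 56

Derivation:
vaddr = 608: l1_idx=2, l2_idx=3
L1[2] = 1; L2[1][3] = 56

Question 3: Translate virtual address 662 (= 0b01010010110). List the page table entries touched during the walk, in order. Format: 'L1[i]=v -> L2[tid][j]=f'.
vaddr = 662 = 0b01010010110
Split: l1_idx=2, l2_idx=4, offset=22

Answer: L1[2]=1 -> L2[1][4]=34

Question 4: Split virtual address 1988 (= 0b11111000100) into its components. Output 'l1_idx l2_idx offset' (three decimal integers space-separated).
vaddr = 1988 = 0b11111000100
  top 3 bits -> l1_idx = 7
  next 3 bits -> l2_idx = 6
  bottom 5 bits -> offset = 4

Answer: 7 6 4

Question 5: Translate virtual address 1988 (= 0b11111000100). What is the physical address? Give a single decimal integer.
Answer: 676

Derivation:
vaddr = 1988 = 0b11111000100
Split: l1_idx=7, l2_idx=6, offset=4
L1[7] = 0
L2[0][6] = 21
paddr = 21 * 32 + 4 = 676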